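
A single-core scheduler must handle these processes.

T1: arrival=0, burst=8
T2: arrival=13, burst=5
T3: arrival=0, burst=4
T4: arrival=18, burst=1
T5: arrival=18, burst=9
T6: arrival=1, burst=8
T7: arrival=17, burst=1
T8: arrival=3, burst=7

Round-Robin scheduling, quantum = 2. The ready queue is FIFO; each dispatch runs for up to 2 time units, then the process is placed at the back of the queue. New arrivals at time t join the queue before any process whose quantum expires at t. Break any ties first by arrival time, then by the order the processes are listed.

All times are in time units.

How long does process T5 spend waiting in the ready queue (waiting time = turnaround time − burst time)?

16

Timeline: | T1 0-2 | T3 2-4 | T6 4-6 | T1 6-8 | T8 8-10 | T3 10-12 | T6 12-14 | T1 14-16 | T8 16-18 | T2 18-20 | T6 20-22 | T1 22-24 | T7 24-25 | T4 25-26 | T5 26-28 | T8 28-30 | T2 30-32 | T6 32-34 | T5 34-36 | T8 36-37 | T2 37-38 | T5 38-43 |
Completion: T1=24  T2=38  T3=12  T4=26  T5=43  T6=34  T7=25  T8=37
Waiting(T5) = turnaround − burst = 25 − 9 = 16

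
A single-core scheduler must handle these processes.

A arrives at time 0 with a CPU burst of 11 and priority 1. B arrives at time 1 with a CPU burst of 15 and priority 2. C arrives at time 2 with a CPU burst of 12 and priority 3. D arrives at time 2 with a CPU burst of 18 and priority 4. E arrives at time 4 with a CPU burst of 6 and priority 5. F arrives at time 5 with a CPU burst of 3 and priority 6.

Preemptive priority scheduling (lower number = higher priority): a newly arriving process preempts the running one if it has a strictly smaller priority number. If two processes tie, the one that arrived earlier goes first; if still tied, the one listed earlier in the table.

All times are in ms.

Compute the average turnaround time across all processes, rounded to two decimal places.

40.67

Schedule: | A 0-11 | B 11-26 | C 26-38 | D 38-56 | E 56-62 | F 62-65 |
Completion: A=11  B=26  C=38  D=56  E=62  F=65
Turnaround times: A=11, B=25, C=36, D=54, E=58, F=60
Average turnaround = (11+25+36+54+58+60) / 6 = 244/6 = 40.67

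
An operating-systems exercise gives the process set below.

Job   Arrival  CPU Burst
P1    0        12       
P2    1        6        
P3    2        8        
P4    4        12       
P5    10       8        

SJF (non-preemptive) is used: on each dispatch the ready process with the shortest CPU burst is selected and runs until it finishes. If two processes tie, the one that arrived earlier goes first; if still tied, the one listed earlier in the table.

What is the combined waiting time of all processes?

73

Schedule: | P1 0-12 | P2 12-18 | P3 18-26 | P5 26-34 | P4 34-46 |
Completion: P1=12  P2=18  P3=26  P4=46  P5=34
Turnaround (C−A): P1=12  P2=17  P3=24  P4=42  P5=24
Waiting = turnaround − burst: P1=0, P2=11, P3=16, P4=30, P5=16
Total waiting = 0 + 11 + 16 + 30 + 16 = 73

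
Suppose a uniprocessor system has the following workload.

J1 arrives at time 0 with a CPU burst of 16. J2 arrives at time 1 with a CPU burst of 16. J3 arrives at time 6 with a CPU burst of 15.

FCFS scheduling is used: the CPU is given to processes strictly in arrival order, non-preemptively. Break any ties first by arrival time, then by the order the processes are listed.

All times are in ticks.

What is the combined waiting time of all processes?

Schedule: | J1 0-16 | J2 16-32 | J3 32-47 |
Completion: J1=16  J2=32  J3=47
Turnaround (C−A): J1=16  J2=31  J3=41
Waiting = turnaround − burst: J1=0, J2=15, J3=26
Total waiting = 0 + 15 + 26 = 41

41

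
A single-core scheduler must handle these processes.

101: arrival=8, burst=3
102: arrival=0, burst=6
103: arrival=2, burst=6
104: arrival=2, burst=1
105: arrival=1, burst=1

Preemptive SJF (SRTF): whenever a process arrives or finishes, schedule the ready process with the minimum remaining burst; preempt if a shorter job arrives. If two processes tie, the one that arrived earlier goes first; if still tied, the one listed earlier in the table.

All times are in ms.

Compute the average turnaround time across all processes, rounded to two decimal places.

5.60

Timeline: | 102 0-1 | 105 1-2 | 104 2-3 | 102 3-8 | 101 8-11 | 103 11-17 |
Completion: 101=11  102=8  103=17  104=3  105=2
Turnaround times: 101=3, 102=8, 103=15, 104=1, 105=1
Average turnaround = (3+8+15+1+1) / 5 = 28/5 = 5.60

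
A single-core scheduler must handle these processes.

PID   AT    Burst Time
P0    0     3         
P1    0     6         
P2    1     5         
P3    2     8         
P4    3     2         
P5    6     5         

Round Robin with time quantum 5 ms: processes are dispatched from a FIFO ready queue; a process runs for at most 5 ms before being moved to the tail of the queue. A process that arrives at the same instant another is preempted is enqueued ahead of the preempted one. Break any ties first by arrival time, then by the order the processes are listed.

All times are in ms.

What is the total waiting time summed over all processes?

Gantt: | P0 0-3 | P1 3-8 | P2 8-13 | P3 13-18 | P4 18-20 | P5 20-25 | P1 25-26 | P3 26-29 |
Completion: P0=3  P1=26  P2=13  P3=29  P4=20  P5=25
Waiting = turnaround − burst: P0=0, P1=20, P2=7, P3=19, P4=15, P5=14
Total waiting = 0 + 20 + 7 + 19 + 15 + 14 = 75

75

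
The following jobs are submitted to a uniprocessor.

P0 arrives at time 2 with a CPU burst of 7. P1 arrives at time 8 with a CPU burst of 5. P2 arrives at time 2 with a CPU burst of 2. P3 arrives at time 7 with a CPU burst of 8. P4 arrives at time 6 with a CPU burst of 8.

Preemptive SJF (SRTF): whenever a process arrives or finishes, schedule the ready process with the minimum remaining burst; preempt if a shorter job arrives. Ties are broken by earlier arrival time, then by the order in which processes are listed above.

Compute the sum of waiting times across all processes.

32

Schedule: | idle 0-2 | P2 2-4 | P0 4-11 | P1 11-16 | P4 16-24 | P3 24-32 |
Completion: P0=11  P1=16  P2=4  P3=32  P4=24
Turnaround (C−A): P0=9  P1=8  P2=2  P3=25  P4=18
Waiting = turnaround − burst: P0=2, P1=3, P2=0, P3=17, P4=10
Total waiting = 2 + 3 + 0 + 17 + 10 = 32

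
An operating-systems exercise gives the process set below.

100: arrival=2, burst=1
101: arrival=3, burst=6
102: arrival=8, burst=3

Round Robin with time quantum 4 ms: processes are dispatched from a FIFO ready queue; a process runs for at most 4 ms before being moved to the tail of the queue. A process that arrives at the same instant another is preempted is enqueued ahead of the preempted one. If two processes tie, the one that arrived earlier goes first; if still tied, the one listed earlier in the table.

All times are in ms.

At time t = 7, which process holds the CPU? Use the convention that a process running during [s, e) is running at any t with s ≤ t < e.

101

Timeline: | idle 0-2 | 100 2-3 | 101 3-9 | 102 9-12 |
Completion: 100=3  101=9  102=12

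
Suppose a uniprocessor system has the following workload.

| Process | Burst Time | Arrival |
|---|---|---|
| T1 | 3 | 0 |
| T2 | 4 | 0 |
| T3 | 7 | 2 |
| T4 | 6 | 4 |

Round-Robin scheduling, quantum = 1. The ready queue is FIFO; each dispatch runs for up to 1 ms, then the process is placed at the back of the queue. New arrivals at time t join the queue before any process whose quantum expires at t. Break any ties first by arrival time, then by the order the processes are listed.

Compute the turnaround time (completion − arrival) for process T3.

18

Schedule: | T1 0-1 | T2 1-2 | T1 2-3 | T3 3-4 | T2 4-5 | T1 5-6 | T4 6-7 | T3 7-8 | T2 8-9 | T4 9-10 | T3 10-11 | T2 11-12 | T4 12-13 | T3 13-14 | T4 14-15 | T3 15-16 | T4 16-17 | T3 17-18 | T4 18-19 | T3 19-20 |
Completion: T1=6  T2=12  T3=20  T4=19
Turnaround (C−A): T1=6  T2=12  T3=18  T4=15
Turnaround(T3) = completion − arrival = 20 − 2 = 18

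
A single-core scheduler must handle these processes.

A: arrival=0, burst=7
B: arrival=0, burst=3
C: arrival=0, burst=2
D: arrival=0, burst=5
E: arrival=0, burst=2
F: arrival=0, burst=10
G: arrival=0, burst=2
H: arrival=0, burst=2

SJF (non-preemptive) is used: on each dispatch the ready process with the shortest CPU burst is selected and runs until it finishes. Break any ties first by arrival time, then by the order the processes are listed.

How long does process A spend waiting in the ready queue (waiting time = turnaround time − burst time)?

Timeline: | C 0-2 | E 2-4 | G 4-6 | H 6-8 | B 8-11 | D 11-16 | A 16-23 | F 23-33 |
Completion: A=23  B=11  C=2  D=16  E=4  F=33  G=6  H=8
Waiting(A) = turnaround − burst = 23 − 7 = 16

16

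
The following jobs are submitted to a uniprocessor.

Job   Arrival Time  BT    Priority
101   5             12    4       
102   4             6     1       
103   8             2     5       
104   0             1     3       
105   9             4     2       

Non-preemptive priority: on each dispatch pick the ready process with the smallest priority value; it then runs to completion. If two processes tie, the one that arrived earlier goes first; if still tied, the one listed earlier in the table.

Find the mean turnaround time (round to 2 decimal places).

Schedule: | 104 0-1 | idle 1-4 | 102 4-10 | 105 10-14 | 101 14-26 | 103 26-28 |
Completion: 101=26  102=10  103=28  104=1  105=14
Turnaround times: 101=21, 102=6, 103=20, 104=1, 105=5
Average turnaround = (21+6+20+1+5) / 5 = 53/5 = 10.60

10.60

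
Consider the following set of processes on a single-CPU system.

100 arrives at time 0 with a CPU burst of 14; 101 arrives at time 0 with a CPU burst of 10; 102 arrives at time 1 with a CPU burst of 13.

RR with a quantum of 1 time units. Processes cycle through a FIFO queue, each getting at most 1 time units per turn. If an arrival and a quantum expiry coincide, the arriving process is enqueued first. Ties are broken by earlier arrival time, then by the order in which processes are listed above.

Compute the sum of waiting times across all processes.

64

Gantt: | 100 0-1 | 101 1-2 | 102 2-3 | 100 3-4 | 101 4-5 | 102 5-6 | 100 6-7 | 101 7-8 | 102 8-9 | 100 9-10 | 101 10-11 | 102 11-12 | 100 12-13 | 101 13-14 | 102 14-15 | 100 15-16 | 101 16-17 | 102 17-18 | 100 18-19 | 101 19-20 | 102 20-21 | 100 21-22 | 101 22-23 | 102 23-24 | 100 24-25 | 101 25-26 | 102 26-27 | 100 27-28 | 101 28-29 | 102 29-30 | 100 30-31 | 102 31-32 | 100 32-33 | 102 33-34 | 100 34-35 | 102 35-36 | 100 36-37 |
Completion: 100=37  101=29  102=36
Turnaround (C−A): 100=37  101=29  102=35
Waiting = turnaround − burst: 100=23, 101=19, 102=22
Total waiting = 23 + 19 + 22 = 64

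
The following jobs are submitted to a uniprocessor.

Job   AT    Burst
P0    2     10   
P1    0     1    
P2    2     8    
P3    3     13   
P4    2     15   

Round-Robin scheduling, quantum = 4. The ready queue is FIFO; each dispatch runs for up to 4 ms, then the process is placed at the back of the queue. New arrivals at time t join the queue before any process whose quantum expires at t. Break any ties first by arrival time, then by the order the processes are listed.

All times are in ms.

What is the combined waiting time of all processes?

Gantt: | P1 0-1 | idle 1-2 | P0 2-6 | P2 6-10 | P4 10-14 | P3 14-18 | P0 18-22 | P2 22-26 | P4 26-30 | P3 30-34 | P0 34-36 | P4 36-40 | P3 40-44 | P4 44-47 | P3 47-48 |
Completion: P0=36  P1=1  P2=26  P3=48  P4=47
Waiting = turnaround − burst: P0=24, P1=0, P2=16, P3=32, P4=30
Total waiting = 24 + 0 + 16 + 32 + 30 = 102

102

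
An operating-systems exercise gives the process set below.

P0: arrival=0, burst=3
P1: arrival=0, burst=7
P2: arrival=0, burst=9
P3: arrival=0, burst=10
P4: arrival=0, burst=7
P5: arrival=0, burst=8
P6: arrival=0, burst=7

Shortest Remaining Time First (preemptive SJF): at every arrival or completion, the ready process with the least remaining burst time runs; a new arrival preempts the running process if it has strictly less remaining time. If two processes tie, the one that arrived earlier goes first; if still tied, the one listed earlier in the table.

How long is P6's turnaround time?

Schedule: | P0 0-3 | P1 3-10 | P4 10-17 | P6 17-24 | P5 24-32 | P2 32-41 | P3 41-51 |
Completion: P0=3  P1=10  P2=41  P3=51  P4=17  P5=32  P6=24
Turnaround (C−A): P0=3  P1=10  P2=41  P3=51  P4=17  P5=32  P6=24
Turnaround(P6) = completion − arrival = 24 − 0 = 24

24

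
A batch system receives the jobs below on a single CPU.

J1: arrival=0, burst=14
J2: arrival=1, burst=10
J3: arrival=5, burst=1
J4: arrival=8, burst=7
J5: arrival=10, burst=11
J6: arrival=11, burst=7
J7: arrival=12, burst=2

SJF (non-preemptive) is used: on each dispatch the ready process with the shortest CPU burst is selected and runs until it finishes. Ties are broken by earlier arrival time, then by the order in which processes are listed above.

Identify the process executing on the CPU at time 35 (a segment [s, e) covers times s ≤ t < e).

J2

Timeline: | J1 0-14 | J3 14-15 | J7 15-17 | J4 17-24 | J6 24-31 | J2 31-41 | J5 41-52 |
Completion: J1=14  J2=41  J3=15  J4=24  J5=52  J6=31  J7=17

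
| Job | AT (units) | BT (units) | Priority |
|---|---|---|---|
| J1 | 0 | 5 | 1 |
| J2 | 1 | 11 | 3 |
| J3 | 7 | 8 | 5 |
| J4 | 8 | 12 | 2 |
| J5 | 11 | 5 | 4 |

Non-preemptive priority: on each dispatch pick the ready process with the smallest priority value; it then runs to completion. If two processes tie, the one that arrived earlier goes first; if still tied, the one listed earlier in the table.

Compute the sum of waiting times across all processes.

55

Gantt: | J1 0-5 | J2 5-16 | J4 16-28 | J5 28-33 | J3 33-41 |
Completion: J1=5  J2=16  J3=41  J4=28  J5=33
Waiting = turnaround − burst: J1=0, J2=4, J3=26, J4=8, J5=17
Total waiting = 0 + 4 + 26 + 8 + 17 = 55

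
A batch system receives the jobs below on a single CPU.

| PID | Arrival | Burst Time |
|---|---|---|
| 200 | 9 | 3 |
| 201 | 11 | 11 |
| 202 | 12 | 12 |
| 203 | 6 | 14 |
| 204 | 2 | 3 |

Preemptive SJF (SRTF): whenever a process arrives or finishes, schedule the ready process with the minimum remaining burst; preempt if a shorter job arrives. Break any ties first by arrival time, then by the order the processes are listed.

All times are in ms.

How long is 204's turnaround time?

3

Timeline: | idle 0-2 | 204 2-5 | idle 5-6 | 203 6-9 | 200 9-12 | 203 12-23 | 201 23-34 | 202 34-46 |
Completion: 200=12  201=34  202=46  203=23  204=5
Turnaround (C−A): 200=3  201=23  202=34  203=17  204=3
Turnaround(204) = completion − arrival = 5 − 2 = 3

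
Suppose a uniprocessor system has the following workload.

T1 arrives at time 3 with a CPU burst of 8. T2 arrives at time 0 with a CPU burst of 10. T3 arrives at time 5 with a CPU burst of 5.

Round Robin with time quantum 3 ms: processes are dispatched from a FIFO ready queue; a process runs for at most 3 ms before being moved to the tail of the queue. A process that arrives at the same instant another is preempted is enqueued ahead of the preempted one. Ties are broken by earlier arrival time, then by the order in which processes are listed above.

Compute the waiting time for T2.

Timeline: | T2 0-3 | T1 3-6 | T2 6-9 | T3 9-12 | T1 12-15 | T2 15-18 | T3 18-20 | T1 20-22 | T2 22-23 |
Completion: T1=22  T2=23  T3=20
Turnaround (C−A): T1=19  T2=23  T3=15
Waiting(T2) = turnaround − burst = 23 − 10 = 13

13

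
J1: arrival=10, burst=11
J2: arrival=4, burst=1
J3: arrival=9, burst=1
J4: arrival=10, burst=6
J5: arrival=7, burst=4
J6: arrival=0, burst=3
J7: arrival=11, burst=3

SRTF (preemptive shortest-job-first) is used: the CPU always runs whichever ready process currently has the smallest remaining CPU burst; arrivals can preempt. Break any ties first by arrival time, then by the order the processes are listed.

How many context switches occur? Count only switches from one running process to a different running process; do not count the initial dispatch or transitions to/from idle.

5

Gantt: | J6 0-3 | idle 3-4 | J2 4-5 | idle 5-7 | J5 7-9 | J3 9-10 | J5 10-12 | J7 12-15 | J4 15-21 | J1 21-32 |
Completion: J1=32  J2=5  J3=10  J4=21  J5=12  J6=3  J7=15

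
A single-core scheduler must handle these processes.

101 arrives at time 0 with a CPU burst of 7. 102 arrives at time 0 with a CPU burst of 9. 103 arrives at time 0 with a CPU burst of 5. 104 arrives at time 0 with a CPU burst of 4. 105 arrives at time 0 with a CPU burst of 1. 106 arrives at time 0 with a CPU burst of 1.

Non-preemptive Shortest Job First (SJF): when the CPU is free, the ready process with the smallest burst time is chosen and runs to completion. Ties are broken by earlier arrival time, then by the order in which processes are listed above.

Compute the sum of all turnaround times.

Gantt: | 105 0-1 | 106 1-2 | 104 2-6 | 103 6-11 | 101 11-18 | 102 18-27 |
Completion: 101=18  102=27  103=11  104=6  105=1  106=2
Turnaround (C−A): 101=18  102=27  103=11  104=6  105=1  106=2
Turnaround = completion − arrival: 101=18, 102=27, 103=11, 104=6, 105=1, 106=2
Total turnaround = 18 + 27 + 11 + 6 + 1 + 2 = 65

65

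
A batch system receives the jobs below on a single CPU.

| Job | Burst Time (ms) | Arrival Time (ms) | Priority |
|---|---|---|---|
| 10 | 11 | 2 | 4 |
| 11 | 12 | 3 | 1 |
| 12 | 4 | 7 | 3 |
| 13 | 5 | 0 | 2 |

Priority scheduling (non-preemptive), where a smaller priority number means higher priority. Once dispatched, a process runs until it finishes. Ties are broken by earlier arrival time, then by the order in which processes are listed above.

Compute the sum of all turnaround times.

63

Timeline: | 13 0-5 | 11 5-17 | 12 17-21 | 10 21-32 |
Completion: 10=32  11=17  12=21  13=5
Turnaround = completion − arrival: 10=30, 11=14, 12=14, 13=5
Total turnaround = 30 + 14 + 14 + 5 = 63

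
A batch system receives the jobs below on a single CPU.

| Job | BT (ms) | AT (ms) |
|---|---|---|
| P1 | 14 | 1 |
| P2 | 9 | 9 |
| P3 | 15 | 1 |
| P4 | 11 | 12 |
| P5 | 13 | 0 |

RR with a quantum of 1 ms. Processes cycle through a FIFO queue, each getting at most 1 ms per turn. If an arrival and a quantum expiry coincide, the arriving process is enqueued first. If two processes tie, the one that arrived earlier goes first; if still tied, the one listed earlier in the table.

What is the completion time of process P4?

Timeline: | P5 0-1 | P1 1-2 | P3 2-3 | P5 3-4 | P1 4-5 | P3 5-6 | P5 6-7 | P1 7-8 | P3 8-9 | P5 9-10 | P1 10-11 | P2 11-12 | P3 12-13 | P5 13-14 | P1 14-15 | P4 15-16 | P2 16-17 | P3 17-18 | P5 18-19 | P1 19-20 | P4 20-21 | P2 21-22 | P3 22-23 | P5 23-24 | P1 24-25 | P4 25-26 | P2 26-27 | P3 27-28 | P5 28-29 | P1 29-30 | P4 30-31 | P2 31-32 | P3 32-33 | P5 33-34 | P1 34-35 | P4 35-36 | P2 36-37 | P3 37-38 | P5 38-39 | P1 39-40 | P4 40-41 | P2 41-42 | P3 42-43 | P5 43-44 | P1 44-45 | P4 45-46 | P2 46-47 | P3 47-48 | P5 48-49 | P1 49-50 | P4 50-51 | P2 51-52 | P3 52-53 | P5 53-54 | P1 54-55 | P4 55-56 | P3 56-57 | P1 57-58 | P4 58-59 | P3 59-60 | P4 60-61 | P3 61-62 |
Completion: P1=58  P2=52  P3=62  P4=61  P5=54
Turnaround (C−A): P1=57  P2=43  P3=61  P4=49  P5=54

61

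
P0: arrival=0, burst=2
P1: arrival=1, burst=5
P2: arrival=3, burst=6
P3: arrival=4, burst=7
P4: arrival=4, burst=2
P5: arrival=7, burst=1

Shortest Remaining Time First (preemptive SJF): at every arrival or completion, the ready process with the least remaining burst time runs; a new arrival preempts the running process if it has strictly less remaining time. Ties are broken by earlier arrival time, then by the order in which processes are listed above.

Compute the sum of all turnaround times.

Schedule: | P0 0-2 | P1 2-4 | P4 4-6 | P1 6-7 | P5 7-8 | P1 8-10 | P2 10-16 | P3 16-23 |
Completion: P0=2  P1=10  P2=16  P3=23  P4=6  P5=8
Turnaround (C−A): P0=2  P1=9  P2=13  P3=19  P4=2  P5=1
Turnaround = completion − arrival: P0=2, P1=9, P2=13, P3=19, P4=2, P5=1
Total turnaround = 2 + 9 + 13 + 19 + 2 + 1 = 46

46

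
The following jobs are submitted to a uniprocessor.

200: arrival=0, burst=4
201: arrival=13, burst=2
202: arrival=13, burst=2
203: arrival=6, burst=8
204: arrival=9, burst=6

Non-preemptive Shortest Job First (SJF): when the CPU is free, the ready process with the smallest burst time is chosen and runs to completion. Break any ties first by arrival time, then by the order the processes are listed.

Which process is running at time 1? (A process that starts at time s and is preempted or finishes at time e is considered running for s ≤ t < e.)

200

Timeline: | 200 0-4 | idle 4-6 | 203 6-14 | 201 14-16 | 202 16-18 | 204 18-24 |
Completion: 200=4  201=16  202=18  203=14  204=24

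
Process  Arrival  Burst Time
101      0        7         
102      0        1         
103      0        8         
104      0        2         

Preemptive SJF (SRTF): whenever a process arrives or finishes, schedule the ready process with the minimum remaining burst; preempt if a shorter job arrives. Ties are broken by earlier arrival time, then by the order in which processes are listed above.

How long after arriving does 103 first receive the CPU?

10

Schedule: | 102 0-1 | 104 1-3 | 101 3-10 | 103 10-18 |
Completion: 101=10  102=1  103=18  104=3
Turnaround (C−A): 101=10  102=1  103=18  104=3
Response(103) = first start − arrival = 10 − 0 = 10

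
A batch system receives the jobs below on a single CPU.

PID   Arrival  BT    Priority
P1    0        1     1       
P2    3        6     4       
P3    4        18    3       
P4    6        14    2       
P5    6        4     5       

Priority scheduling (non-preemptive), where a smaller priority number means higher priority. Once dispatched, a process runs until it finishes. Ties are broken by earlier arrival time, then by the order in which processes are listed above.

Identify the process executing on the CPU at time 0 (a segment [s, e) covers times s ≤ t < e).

Schedule: | P1 0-1 | idle 1-3 | P2 3-9 | P4 9-23 | P3 23-41 | P5 41-45 |
Completion: P1=1  P2=9  P3=41  P4=23  P5=45

P1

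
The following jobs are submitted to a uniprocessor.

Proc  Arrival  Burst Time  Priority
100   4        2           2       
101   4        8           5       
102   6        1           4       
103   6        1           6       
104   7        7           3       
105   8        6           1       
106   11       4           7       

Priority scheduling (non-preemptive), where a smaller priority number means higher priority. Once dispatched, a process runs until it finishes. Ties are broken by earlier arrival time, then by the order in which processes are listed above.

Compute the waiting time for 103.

Schedule: | idle 0-4 | 100 4-6 | 102 6-7 | 104 7-14 | 105 14-20 | 101 20-28 | 103 28-29 | 106 29-33 |
Completion: 100=6  101=28  102=7  103=29  104=14  105=20  106=33
Turnaround (C−A): 100=2  101=24  102=1  103=23  104=7  105=12  106=22
Waiting(103) = turnaround − burst = 23 − 1 = 22

22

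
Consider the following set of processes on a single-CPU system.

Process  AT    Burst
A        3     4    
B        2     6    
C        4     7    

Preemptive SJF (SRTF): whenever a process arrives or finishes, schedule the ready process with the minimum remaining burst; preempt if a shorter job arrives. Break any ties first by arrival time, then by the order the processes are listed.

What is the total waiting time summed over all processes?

12

Timeline: | idle 0-2 | B 2-3 | A 3-7 | B 7-12 | C 12-19 |
Completion: A=7  B=12  C=19
Waiting = turnaround − burst: A=0, B=4, C=8
Total waiting = 0 + 4 + 8 = 12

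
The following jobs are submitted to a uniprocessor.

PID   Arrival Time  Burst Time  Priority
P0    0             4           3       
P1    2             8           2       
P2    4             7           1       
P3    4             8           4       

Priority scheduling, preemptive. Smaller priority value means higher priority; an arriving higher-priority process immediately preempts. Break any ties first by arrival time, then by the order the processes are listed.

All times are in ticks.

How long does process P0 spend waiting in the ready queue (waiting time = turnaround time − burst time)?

15

Schedule: | P0 0-2 | P1 2-4 | P2 4-11 | P1 11-17 | P0 17-19 | P3 19-27 |
Completion: P0=19  P1=17  P2=11  P3=27
Turnaround (C−A): P0=19  P1=15  P2=7  P3=23
Waiting(P0) = turnaround − burst = 19 − 4 = 15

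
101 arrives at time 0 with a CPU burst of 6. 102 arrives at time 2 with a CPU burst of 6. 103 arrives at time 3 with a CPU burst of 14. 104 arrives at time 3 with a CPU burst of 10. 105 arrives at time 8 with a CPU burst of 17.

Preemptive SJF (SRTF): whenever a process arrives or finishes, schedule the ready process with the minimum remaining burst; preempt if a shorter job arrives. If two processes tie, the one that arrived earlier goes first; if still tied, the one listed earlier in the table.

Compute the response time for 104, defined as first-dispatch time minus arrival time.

Gantt: | 101 0-6 | 102 6-12 | 104 12-22 | 103 22-36 | 105 36-53 |
Completion: 101=6  102=12  103=36  104=22  105=53
Turnaround (C−A): 101=6  102=10  103=33  104=19  105=45
Response(104) = first start − arrival = 12 − 3 = 9

9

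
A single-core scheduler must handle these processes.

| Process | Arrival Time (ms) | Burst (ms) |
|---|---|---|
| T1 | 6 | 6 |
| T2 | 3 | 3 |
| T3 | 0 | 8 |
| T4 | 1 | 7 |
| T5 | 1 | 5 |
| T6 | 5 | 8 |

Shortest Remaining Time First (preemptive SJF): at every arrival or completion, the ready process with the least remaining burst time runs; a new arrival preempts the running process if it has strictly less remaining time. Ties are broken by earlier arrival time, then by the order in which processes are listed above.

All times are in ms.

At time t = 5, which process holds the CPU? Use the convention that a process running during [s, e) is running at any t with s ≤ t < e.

Schedule: | T3 0-1 | T5 1-6 | T2 6-9 | T1 9-15 | T3 15-22 | T4 22-29 | T6 29-37 |
Completion: T1=15  T2=9  T3=22  T4=29  T5=6  T6=37
Turnaround (C−A): T1=9  T2=6  T3=22  T4=28  T5=5  T6=32

T5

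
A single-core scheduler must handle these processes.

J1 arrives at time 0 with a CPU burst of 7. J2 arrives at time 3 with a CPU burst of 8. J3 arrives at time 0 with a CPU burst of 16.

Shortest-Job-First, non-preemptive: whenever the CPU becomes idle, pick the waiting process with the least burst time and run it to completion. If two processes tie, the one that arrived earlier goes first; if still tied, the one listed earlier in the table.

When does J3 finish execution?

31

Timeline: | J1 0-7 | J2 7-15 | J3 15-31 |
Completion: J1=7  J2=15  J3=31
Turnaround (C−A): J1=7  J2=12  J3=31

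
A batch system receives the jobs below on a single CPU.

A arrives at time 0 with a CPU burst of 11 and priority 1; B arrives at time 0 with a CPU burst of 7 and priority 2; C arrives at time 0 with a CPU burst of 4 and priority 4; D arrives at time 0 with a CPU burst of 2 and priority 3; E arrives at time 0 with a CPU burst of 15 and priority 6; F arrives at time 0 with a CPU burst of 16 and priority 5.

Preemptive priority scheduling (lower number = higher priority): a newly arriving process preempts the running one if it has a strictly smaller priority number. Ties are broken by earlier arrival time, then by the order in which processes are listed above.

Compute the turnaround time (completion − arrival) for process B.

18

Schedule: | A 0-11 | B 11-18 | D 18-20 | C 20-24 | F 24-40 | E 40-55 |
Completion: A=11  B=18  C=24  D=20  E=55  F=40
Turnaround (C−A): A=11  B=18  C=24  D=20  E=55  F=40
Turnaround(B) = completion − arrival = 18 − 0 = 18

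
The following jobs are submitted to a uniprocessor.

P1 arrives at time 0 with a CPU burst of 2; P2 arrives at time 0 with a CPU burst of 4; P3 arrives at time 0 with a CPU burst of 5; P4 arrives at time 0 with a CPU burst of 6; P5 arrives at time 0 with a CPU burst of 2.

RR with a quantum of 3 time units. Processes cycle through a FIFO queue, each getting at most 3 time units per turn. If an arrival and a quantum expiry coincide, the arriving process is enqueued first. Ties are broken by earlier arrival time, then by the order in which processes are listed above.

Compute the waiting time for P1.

0

Timeline: | P1 0-2 | P2 2-5 | P3 5-8 | P4 8-11 | P5 11-13 | P2 13-14 | P3 14-16 | P4 16-19 |
Completion: P1=2  P2=14  P3=16  P4=19  P5=13
Turnaround (C−A): P1=2  P2=14  P3=16  P4=19  P5=13
Waiting(P1) = turnaround − burst = 2 − 2 = 0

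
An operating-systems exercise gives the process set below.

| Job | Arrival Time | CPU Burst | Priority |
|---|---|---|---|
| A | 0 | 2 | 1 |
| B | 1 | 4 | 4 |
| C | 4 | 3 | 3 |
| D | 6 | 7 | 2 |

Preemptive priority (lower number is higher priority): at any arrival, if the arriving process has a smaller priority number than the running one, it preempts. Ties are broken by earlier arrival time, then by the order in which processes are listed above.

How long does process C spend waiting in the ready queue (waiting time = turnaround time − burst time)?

7

Gantt: | A 0-2 | B 2-4 | C 4-6 | D 6-13 | C 13-14 | B 14-16 |
Completion: A=2  B=16  C=14  D=13
Waiting(C) = turnaround − burst = 10 − 3 = 7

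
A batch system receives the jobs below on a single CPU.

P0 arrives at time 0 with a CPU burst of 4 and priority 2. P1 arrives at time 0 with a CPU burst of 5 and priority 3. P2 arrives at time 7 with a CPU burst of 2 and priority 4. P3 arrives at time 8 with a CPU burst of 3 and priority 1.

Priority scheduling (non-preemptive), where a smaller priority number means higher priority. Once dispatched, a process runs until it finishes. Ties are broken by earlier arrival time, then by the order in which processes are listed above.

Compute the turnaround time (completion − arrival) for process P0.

Schedule: | P0 0-4 | P1 4-9 | P3 9-12 | P2 12-14 |
Completion: P0=4  P1=9  P2=14  P3=12
Turnaround (C−A): P0=4  P1=9  P2=7  P3=4
Turnaround(P0) = completion − arrival = 4 − 0 = 4

4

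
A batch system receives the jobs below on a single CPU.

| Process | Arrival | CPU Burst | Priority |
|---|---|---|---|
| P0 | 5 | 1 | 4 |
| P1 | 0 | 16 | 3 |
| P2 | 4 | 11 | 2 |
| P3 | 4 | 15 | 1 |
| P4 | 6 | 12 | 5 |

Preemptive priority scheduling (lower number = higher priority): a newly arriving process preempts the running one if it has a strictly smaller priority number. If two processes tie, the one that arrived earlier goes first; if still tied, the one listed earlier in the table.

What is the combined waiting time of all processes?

115

Gantt: | P1 0-4 | P3 4-19 | P2 19-30 | P1 30-42 | P0 42-43 | P4 43-55 |
Completion: P0=43  P1=42  P2=30  P3=19  P4=55
Waiting = turnaround − burst: P0=37, P1=26, P2=15, P3=0, P4=37
Total waiting = 37 + 26 + 15 + 0 + 37 = 115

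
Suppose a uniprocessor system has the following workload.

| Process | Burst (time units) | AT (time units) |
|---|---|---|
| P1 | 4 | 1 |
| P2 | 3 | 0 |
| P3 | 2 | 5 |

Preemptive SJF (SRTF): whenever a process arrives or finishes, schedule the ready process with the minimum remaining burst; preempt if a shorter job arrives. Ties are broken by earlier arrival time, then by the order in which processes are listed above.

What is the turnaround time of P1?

6

Schedule: | P2 0-3 | P1 3-7 | P3 7-9 |
Completion: P1=7  P2=3  P3=9
Turnaround (C−A): P1=6  P2=3  P3=4
Turnaround(P1) = completion − arrival = 7 − 1 = 6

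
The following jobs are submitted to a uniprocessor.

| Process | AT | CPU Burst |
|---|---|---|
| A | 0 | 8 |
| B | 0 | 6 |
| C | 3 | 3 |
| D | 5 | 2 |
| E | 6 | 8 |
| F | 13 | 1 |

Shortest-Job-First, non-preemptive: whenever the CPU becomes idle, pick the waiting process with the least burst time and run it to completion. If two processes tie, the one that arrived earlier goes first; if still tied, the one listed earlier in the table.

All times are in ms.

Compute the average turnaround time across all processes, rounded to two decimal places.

10.83

Gantt: | B 0-6 | D 6-8 | C 8-11 | A 11-19 | F 19-20 | E 20-28 |
Completion: A=19  B=6  C=11  D=8  E=28  F=20
Turnaround times: A=19, B=6, C=8, D=3, E=22, F=7
Average turnaround = (19+6+8+3+22+7) / 6 = 65/6 = 10.83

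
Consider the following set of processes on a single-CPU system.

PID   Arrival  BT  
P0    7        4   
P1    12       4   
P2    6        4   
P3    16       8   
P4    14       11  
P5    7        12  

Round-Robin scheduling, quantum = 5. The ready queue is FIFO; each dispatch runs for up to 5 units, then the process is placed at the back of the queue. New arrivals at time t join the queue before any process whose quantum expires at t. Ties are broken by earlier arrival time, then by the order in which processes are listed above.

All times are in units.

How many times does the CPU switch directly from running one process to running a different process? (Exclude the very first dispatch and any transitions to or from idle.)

10

Gantt: | idle 0-6 | P2 6-10 | P0 10-14 | P5 14-19 | P1 19-23 | P4 23-28 | P3 28-33 | P5 33-38 | P4 38-43 | P3 43-46 | P5 46-48 | P4 48-49 |
Completion: P0=14  P1=23  P2=10  P3=46  P4=49  P5=48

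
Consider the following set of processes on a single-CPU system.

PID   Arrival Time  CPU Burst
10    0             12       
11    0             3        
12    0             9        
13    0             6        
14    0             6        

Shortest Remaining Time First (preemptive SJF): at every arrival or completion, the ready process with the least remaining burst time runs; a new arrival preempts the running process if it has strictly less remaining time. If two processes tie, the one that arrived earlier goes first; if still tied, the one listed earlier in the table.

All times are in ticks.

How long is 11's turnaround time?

Timeline: | 11 0-3 | 13 3-9 | 14 9-15 | 12 15-24 | 10 24-36 |
Completion: 10=36  11=3  12=24  13=9  14=15
Turnaround(11) = completion − arrival = 3 − 0 = 3

3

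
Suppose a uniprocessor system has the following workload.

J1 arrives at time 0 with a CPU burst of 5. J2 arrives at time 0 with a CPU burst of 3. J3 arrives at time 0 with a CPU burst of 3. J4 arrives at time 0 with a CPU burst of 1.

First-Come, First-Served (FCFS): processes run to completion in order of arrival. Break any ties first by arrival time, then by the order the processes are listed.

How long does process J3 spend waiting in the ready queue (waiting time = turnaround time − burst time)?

8

Schedule: | J1 0-5 | J2 5-8 | J3 8-11 | J4 11-12 |
Completion: J1=5  J2=8  J3=11  J4=12
Waiting(J3) = turnaround − burst = 11 − 3 = 8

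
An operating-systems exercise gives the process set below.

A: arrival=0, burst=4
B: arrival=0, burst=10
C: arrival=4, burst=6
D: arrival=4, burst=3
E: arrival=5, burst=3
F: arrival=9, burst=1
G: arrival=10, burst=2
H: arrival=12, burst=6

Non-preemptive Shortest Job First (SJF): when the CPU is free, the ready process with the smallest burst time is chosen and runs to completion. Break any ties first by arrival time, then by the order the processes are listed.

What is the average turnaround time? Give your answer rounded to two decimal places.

Timeline: | A 0-4 | D 4-7 | E 7-10 | F 10-11 | G 11-13 | C 13-19 | H 19-25 | B 25-35 |
Completion: A=4  B=35  C=19  D=7  E=10  F=11  G=13  H=25
Turnaround (C−A): A=4  B=35  C=15  D=3  E=5  F=2  G=3  H=13
Turnaround times: A=4, B=35, C=15, D=3, E=5, F=2, G=3, H=13
Average turnaround = (4+35+15+3+5+2+3+13) / 8 = 80/8 = 10.00

10.00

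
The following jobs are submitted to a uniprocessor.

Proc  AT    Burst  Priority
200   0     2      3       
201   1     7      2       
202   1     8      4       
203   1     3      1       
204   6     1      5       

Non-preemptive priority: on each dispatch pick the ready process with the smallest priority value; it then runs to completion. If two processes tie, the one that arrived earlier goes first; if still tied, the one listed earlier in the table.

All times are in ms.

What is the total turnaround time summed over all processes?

51

Timeline: | 200 0-2 | 203 2-5 | 201 5-12 | 202 12-20 | 204 20-21 |
Completion: 200=2  201=12  202=20  203=5  204=21
Turnaround (C−A): 200=2  201=11  202=19  203=4  204=15
Turnaround = completion − arrival: 200=2, 201=11, 202=19, 203=4, 204=15
Total turnaround = 2 + 11 + 19 + 4 + 15 = 51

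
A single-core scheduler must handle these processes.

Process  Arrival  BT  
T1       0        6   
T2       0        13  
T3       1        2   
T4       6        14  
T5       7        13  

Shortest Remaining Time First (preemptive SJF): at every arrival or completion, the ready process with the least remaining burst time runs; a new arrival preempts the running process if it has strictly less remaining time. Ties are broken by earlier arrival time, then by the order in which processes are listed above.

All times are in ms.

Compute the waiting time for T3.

Schedule: | T1 0-1 | T3 1-3 | T1 3-8 | T2 8-21 | T5 21-34 | T4 34-48 |
Completion: T1=8  T2=21  T3=3  T4=48  T5=34
Turnaround (C−A): T1=8  T2=21  T3=2  T4=42  T5=27
Waiting(T3) = turnaround − burst = 2 − 2 = 0

0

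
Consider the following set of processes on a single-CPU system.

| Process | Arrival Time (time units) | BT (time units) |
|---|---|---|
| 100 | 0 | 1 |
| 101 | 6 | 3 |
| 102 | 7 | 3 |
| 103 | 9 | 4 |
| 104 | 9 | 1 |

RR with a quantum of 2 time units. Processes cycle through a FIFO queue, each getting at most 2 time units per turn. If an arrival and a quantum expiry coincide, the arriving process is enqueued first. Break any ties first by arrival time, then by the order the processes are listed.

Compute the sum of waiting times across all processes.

Timeline: | 100 0-1 | idle 1-6 | 101 6-8 | 102 8-10 | 101 10-11 | 103 11-13 | 104 13-14 | 102 14-15 | 103 15-17 |
Completion: 100=1  101=11  102=15  103=17  104=14
Waiting = turnaround − burst: 100=0, 101=2, 102=5, 103=4, 104=4
Total waiting = 0 + 2 + 5 + 4 + 4 = 15

15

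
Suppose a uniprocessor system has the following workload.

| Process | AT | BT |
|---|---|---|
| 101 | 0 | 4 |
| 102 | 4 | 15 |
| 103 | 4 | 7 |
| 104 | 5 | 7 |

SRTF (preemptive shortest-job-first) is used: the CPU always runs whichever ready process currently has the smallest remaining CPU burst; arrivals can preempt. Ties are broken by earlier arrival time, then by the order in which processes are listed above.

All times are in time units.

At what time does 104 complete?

18

Gantt: | 101 0-4 | 103 4-11 | 104 11-18 | 102 18-33 |
Completion: 101=4  102=33  103=11  104=18
Turnaround (C−A): 101=4  102=29  103=7  104=13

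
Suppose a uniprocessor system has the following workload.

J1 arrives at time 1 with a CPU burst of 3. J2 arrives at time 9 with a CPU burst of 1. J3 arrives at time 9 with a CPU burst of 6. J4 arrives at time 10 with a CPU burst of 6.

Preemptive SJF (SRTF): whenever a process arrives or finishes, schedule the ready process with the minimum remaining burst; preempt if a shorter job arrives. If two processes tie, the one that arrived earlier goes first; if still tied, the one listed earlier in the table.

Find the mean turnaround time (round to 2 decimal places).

5.75

Timeline: | idle 0-1 | J1 1-4 | idle 4-9 | J2 9-10 | J3 10-16 | J4 16-22 |
Completion: J1=4  J2=10  J3=16  J4=22
Turnaround (C−A): J1=3  J2=1  J3=7  J4=12
Turnaround times: J1=3, J2=1, J3=7, J4=12
Average turnaround = (3+1+7+12) / 4 = 23/4 = 5.75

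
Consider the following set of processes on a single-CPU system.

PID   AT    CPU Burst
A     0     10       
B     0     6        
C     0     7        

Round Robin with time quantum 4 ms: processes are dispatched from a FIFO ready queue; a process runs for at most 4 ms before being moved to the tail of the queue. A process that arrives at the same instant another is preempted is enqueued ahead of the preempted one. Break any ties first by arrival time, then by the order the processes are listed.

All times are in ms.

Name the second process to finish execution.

Timeline: | A 0-4 | B 4-8 | C 8-12 | A 12-16 | B 16-18 | C 18-21 | A 21-23 |
Completion: A=23  B=18  C=21
Turnaround (C−A): A=23  B=18  C=21
Finish order: B → C → A

C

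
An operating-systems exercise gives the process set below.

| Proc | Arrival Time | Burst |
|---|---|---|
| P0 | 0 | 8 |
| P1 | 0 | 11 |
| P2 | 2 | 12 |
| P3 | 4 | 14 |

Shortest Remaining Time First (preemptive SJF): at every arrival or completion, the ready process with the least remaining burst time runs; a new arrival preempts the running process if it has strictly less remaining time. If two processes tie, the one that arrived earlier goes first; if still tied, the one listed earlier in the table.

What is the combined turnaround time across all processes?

Gantt: | P0 0-8 | P1 8-19 | P2 19-31 | P3 31-45 |
Completion: P0=8  P1=19  P2=31  P3=45
Turnaround (C−A): P0=8  P1=19  P2=29  P3=41
Turnaround = completion − arrival: P0=8, P1=19, P2=29, P3=41
Total turnaround = 8 + 19 + 29 + 41 = 97

97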